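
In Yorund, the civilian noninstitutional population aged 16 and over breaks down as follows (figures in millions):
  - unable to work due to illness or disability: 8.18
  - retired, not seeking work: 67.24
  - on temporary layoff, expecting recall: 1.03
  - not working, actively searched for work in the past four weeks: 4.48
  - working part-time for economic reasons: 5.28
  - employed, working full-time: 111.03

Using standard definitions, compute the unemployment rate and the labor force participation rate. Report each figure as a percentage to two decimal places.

Employed = 5.28 + 111.03 = 116.31 million (anyone who worked, including part-time for economic reasons, counts as employed).
Unemployed = 1.03 + 4.48 = 5.51 million (jobless and actively searching, or on temporary layoff).
Labor force = 116.31 + 5.51 = 121.82 million.
Not in labor force = 8.18 + 67.24 = 75.42 million (those not working and not actively searching are outside the labor force).
Civilian working-age population = 121.82 + 75.42 = 197.24 million.
Unemployment rate = 5.51 / 121.82 = 4.52%.
Labor force participation rate = 121.82 / 197.24 = 61.76%.

Unemployment rate ≈ 4.52%; labor force participation rate ≈ 61.76%.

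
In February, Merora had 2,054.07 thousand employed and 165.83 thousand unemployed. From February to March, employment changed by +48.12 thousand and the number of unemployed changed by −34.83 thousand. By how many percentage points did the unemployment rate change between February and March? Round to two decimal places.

The unemployment rate changed by −1.60 percentage points.

February: labor force = 2,054.07 + 165.83 = 2,219.90; u = 165.83/2,219.90 = 7.47%.
March: labor force = 2,102.19 + 131.00 = 2,233.19; u = 131.00/2,233.19 = 5.87%.
Change = 5.87% − 7.47% = −1.60 pp.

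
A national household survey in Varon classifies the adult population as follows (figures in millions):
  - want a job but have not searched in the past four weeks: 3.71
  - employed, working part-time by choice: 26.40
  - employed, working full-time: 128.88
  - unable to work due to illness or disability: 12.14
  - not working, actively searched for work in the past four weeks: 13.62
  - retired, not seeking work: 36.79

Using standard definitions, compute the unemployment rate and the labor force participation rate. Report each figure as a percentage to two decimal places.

Unemployment rate ≈ 8.06%; labor force participation rate ≈ 76.24%.

Employed = 26.40 + 128.88 = 155.28 million.
Unemployed = 13.62 million.
Labor force = 155.28 + 13.62 = 168.90 million.
Not in labor force = 3.71 + 12.14 + 36.79 = 52.64 million (those not working and not actively searching are outside the labor force — including those who want a job but have given up searching).
Civilian working-age population = 168.90 + 52.64 = 221.54 million.
Unemployment rate = 13.62 / 168.90 = 8.06%.
Labor force participation rate = 168.90 / 221.54 = 76.24%.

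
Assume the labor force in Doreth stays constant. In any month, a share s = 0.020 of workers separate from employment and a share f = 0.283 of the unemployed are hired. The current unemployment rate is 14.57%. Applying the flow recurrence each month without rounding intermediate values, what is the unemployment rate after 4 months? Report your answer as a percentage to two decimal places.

With a fixed labor force, u_{t+1} = u_t + s·(1−u_t) − f·u_t = u_t·(1−s−f) + s.
Here 1−s−f = 0.697 and s = 0.020.
u_1 = 0.145700 × 0.697 + 0.020 = 0.121553.
u_2 = 0.121553 × 0.697 + 0.020 = 0.104722.
u_3 = 0.104722 × 0.697 + 0.020 = 0.092991.
u_4 = 0.092991 × 0.697 + 0.020 = 0.084815.

Unemployment rate after four months ≈ 8.48%.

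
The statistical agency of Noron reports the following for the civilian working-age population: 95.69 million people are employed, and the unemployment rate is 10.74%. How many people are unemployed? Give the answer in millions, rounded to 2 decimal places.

About 11.51 million are unemployed.

Let U be the number unemployed. The labor force is E + U, and U/(E+U) = 0.1074.
So U = 0.1074 × 95.69 / (1 − 0.1074) = 10.2771 / 0.8926 ≈ 11.51 million.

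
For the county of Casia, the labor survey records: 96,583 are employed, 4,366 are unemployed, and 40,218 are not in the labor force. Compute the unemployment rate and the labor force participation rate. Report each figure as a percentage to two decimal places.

Unemployment rate ≈ 4.32%; labor force participation rate ≈ 71.51%.

Labor force = employed + unemployed = 96,583 + 4,366 = 100,949.
Working-age population = 100,949 + 40,218 = 141,167.
Unemployment rate = 4,366 / 100,949 = 4.32%.
Labor force participation rate = 100,949 / 141,167 = 71.51%.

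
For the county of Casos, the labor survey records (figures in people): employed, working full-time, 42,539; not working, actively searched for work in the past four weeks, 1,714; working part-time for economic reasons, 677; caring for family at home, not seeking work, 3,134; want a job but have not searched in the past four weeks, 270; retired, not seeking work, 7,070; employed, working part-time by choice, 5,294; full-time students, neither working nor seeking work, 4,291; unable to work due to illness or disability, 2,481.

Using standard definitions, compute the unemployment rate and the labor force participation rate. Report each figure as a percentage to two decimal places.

Employed = 42,539 + 677 + 5,294 = 48,510 (anyone who worked, including part-time for economic reasons, counts as employed).
Unemployed = 1,714.
Labor force = 48,510 + 1,714 = 50,224.
Not in labor force = 3,134 + 270 + 7,070 + 4,291 + 2,481 = 17,246 (those not working and not actively searching are outside the labor force — including those who want a job but have given up searching).
Civilian working-age population = 50,224 + 17,246 = 67,470.
Unemployment rate = 1,714 / 50,224 = 3.41%.
Labor force participation rate = 50,224 / 67,470 = 74.44%.

Unemployment rate ≈ 3.41%; labor force participation rate ≈ 74.44%.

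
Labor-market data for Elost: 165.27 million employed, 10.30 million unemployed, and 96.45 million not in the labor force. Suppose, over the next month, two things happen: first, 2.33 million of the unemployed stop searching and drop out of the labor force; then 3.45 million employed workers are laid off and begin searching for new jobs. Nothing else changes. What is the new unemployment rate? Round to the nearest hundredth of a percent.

New unemployment rate ≈ 6.59%.

Initially, labor force = 165.27 + 10.30 = 175.57 million, so u = 10.30/175.57 = 5.87%.
After the first change, unemployed and labor force both fall by 2.33 → E = 165.27, U = 7.97, labor force = 173.24 million.
After the second change, employed falls and unemployed rises by 3.45; labor force unchanged → E = 161.82, U = 11.42, labor force = 173.24 million.
New unemployment rate = 11.42 / 173.24 = 6.59%.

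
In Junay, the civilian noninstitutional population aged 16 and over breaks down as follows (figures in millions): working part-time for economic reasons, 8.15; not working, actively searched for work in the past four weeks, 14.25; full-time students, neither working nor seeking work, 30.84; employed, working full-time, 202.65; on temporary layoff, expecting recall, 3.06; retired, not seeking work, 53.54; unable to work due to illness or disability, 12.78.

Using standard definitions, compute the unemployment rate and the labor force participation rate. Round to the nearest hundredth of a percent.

Employed = 8.15 + 202.65 = 210.80 million (anyone who worked, including part-time for economic reasons, counts as employed).
Unemployed = 14.25 + 3.06 = 17.31 million (jobless and actively searching, or on temporary layoff).
Labor force = 210.80 + 17.31 = 228.11 million.
Not in labor force = 30.84 + 53.54 + 12.78 = 97.16 million (those not working and not actively searching are outside the labor force).
Civilian working-age population = 228.11 + 97.16 = 325.27 million.
Unemployment rate = 17.31 / 228.11 = 7.59%.
Labor force participation rate = 228.11 / 325.27 = 70.13%.

Unemployment rate ≈ 7.59%; labor force participation rate ≈ 70.13%.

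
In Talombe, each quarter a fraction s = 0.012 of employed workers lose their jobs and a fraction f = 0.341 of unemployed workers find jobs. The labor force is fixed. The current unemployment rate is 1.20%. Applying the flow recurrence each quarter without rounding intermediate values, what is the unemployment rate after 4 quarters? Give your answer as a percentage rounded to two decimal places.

With a fixed labor force, u_{t+1} = u_t + s·(1−u_t) − f·u_t = u_t·(1−s−f) + s.
Here 1−s−f = 0.647 and s = 0.012.
u_1 = 0.012000 × 0.647 + 0.012 = 0.019764.
u_2 = 0.019764 × 0.647 + 0.012 = 0.024787.
u_3 = 0.024787 × 0.647 + 0.012 = 0.028037.
u_4 = 0.028037 × 0.647 + 0.012 = 0.030140.

Unemployment rate after four quarters ≈ 3.01%.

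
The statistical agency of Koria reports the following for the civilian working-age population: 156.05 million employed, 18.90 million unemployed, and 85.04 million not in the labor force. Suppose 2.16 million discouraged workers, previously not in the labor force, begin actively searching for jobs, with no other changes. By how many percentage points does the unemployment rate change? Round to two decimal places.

The unemployment rate changes by +1.09 percentage points.

Initially, labor force = 156.05 + 18.90 = 174.95 million, so u = 18.90/174.95 = 10.80%.
After the change, unemployed and labor force both rise by 2.16 → E = 156.05, U = 21.06, labor force = 177.11 million.
New unemployment rate = 21.06 / 177.11 = 11.89%.
Change = 11.89% − 10.80% = +1.09 percentage points.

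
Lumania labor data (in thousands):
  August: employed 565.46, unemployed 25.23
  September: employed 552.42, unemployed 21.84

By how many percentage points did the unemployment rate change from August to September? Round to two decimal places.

The unemployment rate changed by −0.47 percentage points.

August: labor force = 565.46 + 25.23 = 590.69; u = 25.23/590.69 = 4.27%.
September: labor force = 552.42 + 21.84 = 574.26; u = 21.84/574.26 = 3.80%.
Change = 3.80% − 4.27% = −0.47 pp.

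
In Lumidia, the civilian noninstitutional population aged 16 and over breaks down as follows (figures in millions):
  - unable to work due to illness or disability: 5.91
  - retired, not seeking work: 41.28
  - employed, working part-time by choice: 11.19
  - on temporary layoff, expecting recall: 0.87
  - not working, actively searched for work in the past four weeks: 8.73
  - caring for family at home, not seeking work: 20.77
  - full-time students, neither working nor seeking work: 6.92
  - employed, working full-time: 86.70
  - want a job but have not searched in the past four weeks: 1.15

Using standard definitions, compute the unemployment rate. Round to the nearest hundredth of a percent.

Employed = 11.19 + 86.70 = 97.89 million.
Unemployed = 0.87 + 8.73 = 9.60 million (jobless and actively searching, or on temporary layoff).
Labor force = 97.89 + 9.60 = 107.49 million.
Unemployment rate = 9.60 / 107.49 = 8.93%.

Unemployment rate ≈ 8.93%.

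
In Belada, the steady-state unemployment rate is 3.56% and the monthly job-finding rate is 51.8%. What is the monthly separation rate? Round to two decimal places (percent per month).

Separation rate ≈ 1.91% per month.

From u* = s/(s+f): s = u·f/(1−u).
s = 0.0356 × 51.8 / (1 − 0.0356) = 1.8441 / 0.9644 ≈ 1.91% per month.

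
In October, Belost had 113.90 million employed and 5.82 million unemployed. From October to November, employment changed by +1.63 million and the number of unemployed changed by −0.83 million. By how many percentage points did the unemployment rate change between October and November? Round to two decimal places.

The unemployment rate changed by −0.72 percentage points.

October: labor force = 113.90 + 5.82 = 119.72; u = 5.82/119.72 = 4.86%.
November: labor force = 115.53 + 4.99 = 120.52; u = 4.99/120.52 = 4.14%.
Change = 4.14% − 4.86% = −0.72 pp.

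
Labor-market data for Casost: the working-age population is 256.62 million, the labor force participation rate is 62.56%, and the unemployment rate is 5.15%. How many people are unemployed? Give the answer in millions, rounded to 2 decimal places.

About 8.27 million are unemployed.

Labor force = 0.6256 × 256.62 = 160.54 million.
Unemployed = 0.0515 × 160.54 ≈ 8.27 million.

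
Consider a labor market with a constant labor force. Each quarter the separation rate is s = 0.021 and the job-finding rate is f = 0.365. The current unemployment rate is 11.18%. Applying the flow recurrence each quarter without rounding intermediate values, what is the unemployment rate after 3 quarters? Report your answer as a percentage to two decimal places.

Unemployment rate after three quarters ≈ 6.77%.

With a fixed labor force, u_{t+1} = u_t + s·(1−u_t) − f·u_t = u_t·(1−s−f) + s.
Here 1−s−f = 0.614 and s = 0.021.
u_1 = 0.111800 × 0.614 + 0.021 = 0.089645.
u_2 = 0.089645 × 0.614 + 0.021 = 0.076042.
u_3 = 0.076042 × 0.614 + 0.021 = 0.067690.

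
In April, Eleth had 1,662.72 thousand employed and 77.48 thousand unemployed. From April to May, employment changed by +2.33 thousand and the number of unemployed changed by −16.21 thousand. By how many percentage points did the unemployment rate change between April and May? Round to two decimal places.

April: labor force = 1,662.72 + 77.48 = 1,740.20; u = 77.48/1,740.20 = 4.45%.
May: labor force = 1,665.05 + 61.27 = 1,726.32; u = 61.27/1,726.32 = 3.55%.
Change = 3.55% − 4.45% = −0.90 pp.

The unemployment rate changed by −0.90 percentage points.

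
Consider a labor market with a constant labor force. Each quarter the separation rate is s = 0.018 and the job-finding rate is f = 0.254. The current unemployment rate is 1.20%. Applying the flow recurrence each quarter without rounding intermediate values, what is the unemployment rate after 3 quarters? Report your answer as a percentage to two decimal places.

Unemployment rate after three quarters ≈ 4.53%.

With a fixed labor force, u_{t+1} = u_t + s·(1−u_t) − f·u_t = u_t·(1−s−f) + s.
Here 1−s−f = 0.728 and s = 0.018.
u_1 = 0.012000 × 0.728 + 0.018 = 0.026736.
u_2 = 0.026736 × 0.728 + 0.018 = 0.037464.
u_3 = 0.037464 × 0.728 + 0.018 = 0.045274.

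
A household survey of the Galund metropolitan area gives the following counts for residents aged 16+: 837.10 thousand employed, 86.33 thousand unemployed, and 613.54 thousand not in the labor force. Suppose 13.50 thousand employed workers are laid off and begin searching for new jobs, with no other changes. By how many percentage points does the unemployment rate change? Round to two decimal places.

Initially, labor force = 837.10 + 86.33 = 923.43 thousand, so u = 86.33/923.43 = 9.35%.
After the change, employed falls and unemployed rises by 13.50; labor force unchanged → E = 823.60, U = 99.83, labor force = 923.43 thousand.
New unemployment rate = 99.83 / 923.43 = 10.81%.
Change = 10.81% − 9.35% = +1.46 percentage points.

The unemployment rate changes by +1.46 percentage points.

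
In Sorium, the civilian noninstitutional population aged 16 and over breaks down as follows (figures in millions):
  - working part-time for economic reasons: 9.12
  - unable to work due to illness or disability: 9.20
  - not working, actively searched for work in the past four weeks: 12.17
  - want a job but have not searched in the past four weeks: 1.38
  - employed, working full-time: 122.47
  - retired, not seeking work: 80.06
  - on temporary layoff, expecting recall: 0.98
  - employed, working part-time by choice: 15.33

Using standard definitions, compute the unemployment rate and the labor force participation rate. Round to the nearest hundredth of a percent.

Employed = 9.12 + 122.47 + 15.33 = 146.92 million (anyone who worked, including part-time for economic reasons, counts as employed).
Unemployed = 12.17 + 0.98 = 13.15 million (jobless and actively searching, or on temporary layoff).
Labor force = 146.92 + 13.15 = 160.07 million.
Not in labor force = 9.20 + 1.38 + 80.06 = 90.64 million (those not working and not actively searching are outside the labor force — including those who want a job but have given up searching).
Civilian working-age population = 160.07 + 90.64 = 250.71 million.
Unemployment rate = 13.15 / 160.07 = 8.22%.
Labor force participation rate = 160.07 / 250.71 = 63.85%.

Unemployment rate ≈ 8.22%; labor force participation rate ≈ 63.85%.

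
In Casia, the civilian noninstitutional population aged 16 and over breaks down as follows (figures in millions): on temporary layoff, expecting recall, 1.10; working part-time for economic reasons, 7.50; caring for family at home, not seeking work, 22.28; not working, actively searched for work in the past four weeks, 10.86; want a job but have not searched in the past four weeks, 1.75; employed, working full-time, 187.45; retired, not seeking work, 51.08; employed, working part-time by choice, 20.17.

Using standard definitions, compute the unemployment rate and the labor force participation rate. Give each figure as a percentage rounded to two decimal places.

Employed = 7.50 + 187.45 + 20.17 = 215.12 million (anyone who worked, including part-time for economic reasons, counts as employed).
Unemployed = 1.10 + 10.86 = 11.96 million (jobless and actively searching, or on temporary layoff).
Labor force = 215.12 + 11.96 = 227.08 million.
Not in labor force = 22.28 + 1.75 + 51.08 = 75.11 million (those not working and not actively searching are outside the labor force — including those who want a job but have given up searching).
Civilian working-age population = 227.08 + 75.11 = 302.19 million.
Unemployment rate = 11.96 / 227.08 = 5.27%.
Labor force participation rate = 227.08 / 302.19 = 75.14%.

Unemployment rate ≈ 5.27%; labor force participation rate ≈ 75.14%.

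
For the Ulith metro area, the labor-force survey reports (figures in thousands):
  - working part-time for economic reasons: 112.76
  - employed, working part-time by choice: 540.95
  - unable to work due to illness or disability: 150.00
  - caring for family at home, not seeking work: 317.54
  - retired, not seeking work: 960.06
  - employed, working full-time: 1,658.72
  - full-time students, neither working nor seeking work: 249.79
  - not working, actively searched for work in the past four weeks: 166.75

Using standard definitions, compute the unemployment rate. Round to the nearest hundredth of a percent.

Unemployment rate ≈ 6.73%.

Employed = 112.76 + 540.95 + 1,658.72 = 2,312.43 thousand (anyone who worked, including part-time for economic reasons, counts as employed).
Unemployed = 166.75 thousand.
Labor force = 2,312.43 + 166.75 = 2,479.18 thousand.
Unemployment rate = 166.75 / 2,479.18 = 6.73%.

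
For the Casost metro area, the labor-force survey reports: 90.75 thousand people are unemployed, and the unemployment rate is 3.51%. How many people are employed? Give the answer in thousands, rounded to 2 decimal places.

Labor force = U / u = 90.75 / 0.0351 ≈ 2,585.47 thousand.
Employed = labor force − unemployed = 2,585.47 − 90.75 = 2,494.72 thousand.

About 2,494.72 thousand are employed.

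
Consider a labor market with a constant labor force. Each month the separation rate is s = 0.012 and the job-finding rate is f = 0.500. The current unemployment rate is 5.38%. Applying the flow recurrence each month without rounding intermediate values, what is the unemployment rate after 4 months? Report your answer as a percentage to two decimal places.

Unemployment rate after four months ≈ 2.52%.

With a fixed labor force, u_{t+1} = u_t + s·(1−u_t) − f·u_t = u_t·(1−s−f) + s.
Here 1−s−f = 0.488 and s = 0.012.
u_1 = 0.053800 × 0.488 + 0.012 = 0.038254.
u_2 = 0.038254 × 0.488 + 0.012 = 0.030668.
u_3 = 0.030668 × 0.488 + 0.012 = 0.026966.
u_4 = 0.026966 × 0.488 + 0.012 = 0.025159.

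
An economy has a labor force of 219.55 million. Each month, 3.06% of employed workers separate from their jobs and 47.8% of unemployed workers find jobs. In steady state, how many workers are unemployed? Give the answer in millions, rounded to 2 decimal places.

Steady-state unemployment rate u* = s/(s+f) = 3.06/(3.06+47.8) = 0.060165.
Unemployed = u* × labor force = 0.060165 × 219.55 ≈ 13.21 million.

About 13.21 million are unemployed in steady state.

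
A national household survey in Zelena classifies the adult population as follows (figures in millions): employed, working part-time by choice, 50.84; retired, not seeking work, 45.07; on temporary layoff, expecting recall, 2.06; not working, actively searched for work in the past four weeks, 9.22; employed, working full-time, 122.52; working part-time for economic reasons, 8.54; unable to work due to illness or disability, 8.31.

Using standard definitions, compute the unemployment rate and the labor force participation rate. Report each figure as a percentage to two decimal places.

Employed = 50.84 + 122.52 + 8.54 = 181.90 million (anyone who worked, including part-time for economic reasons, counts as employed).
Unemployed = 2.06 + 9.22 = 11.28 million (jobless and actively searching, or on temporary layoff).
Labor force = 181.90 + 11.28 = 193.18 million.
Not in labor force = 45.07 + 8.31 = 53.38 million (those not working and not actively searching are outside the labor force).
Civilian working-age population = 193.18 + 53.38 = 246.56 million.
Unemployment rate = 11.28 / 193.18 = 5.84%.
Labor force participation rate = 193.18 / 246.56 = 78.35%.

Unemployment rate ≈ 5.84%; labor force participation rate ≈ 78.35%.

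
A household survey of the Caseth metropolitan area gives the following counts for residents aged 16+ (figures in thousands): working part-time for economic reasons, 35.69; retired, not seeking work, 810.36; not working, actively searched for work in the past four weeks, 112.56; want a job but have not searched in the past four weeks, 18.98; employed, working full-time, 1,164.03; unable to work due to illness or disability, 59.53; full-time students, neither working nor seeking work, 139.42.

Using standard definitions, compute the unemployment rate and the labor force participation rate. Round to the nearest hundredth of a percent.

Unemployment rate ≈ 8.58%; labor force participation rate ≈ 56.07%.

Employed = 35.69 + 1,164.03 = 1,199.72 thousand (anyone who worked, including part-time for economic reasons, counts as employed).
Unemployed = 112.56 thousand.
Labor force = 1,199.72 + 112.56 = 1,312.28 thousand.
Not in labor force = 810.36 + 18.98 + 59.53 + 139.42 = 1,028.29 thousand (those not working and not actively searching are outside the labor force — including those who want a job but have given up searching).
Civilian working-age population = 1,312.28 + 1,028.29 = 2,340.57 thousand.
Unemployment rate = 112.56 / 1,312.28 = 8.58%.
Labor force participation rate = 1,312.28 / 2,340.57 = 56.07%.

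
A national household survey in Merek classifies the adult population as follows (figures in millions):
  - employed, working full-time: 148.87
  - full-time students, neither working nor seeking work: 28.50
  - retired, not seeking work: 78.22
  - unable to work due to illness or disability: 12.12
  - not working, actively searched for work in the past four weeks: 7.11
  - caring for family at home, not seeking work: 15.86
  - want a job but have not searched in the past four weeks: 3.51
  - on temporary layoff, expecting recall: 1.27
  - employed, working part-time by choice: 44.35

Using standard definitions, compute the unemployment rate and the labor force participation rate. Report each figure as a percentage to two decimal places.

Unemployment rate ≈ 4.16%; labor force participation rate ≈ 59.33%.

Employed = 148.87 + 44.35 = 193.22 million.
Unemployed = 7.11 + 1.27 = 8.38 million (jobless and actively searching, or on temporary layoff).
Labor force = 193.22 + 8.38 = 201.60 million.
Not in labor force = 28.50 + 78.22 + 12.12 + 15.86 + 3.51 = 138.21 million (those not working and not actively searching are outside the labor force — including those who want a job but have given up searching).
Civilian working-age population = 201.60 + 138.21 = 339.81 million.
Unemployment rate = 8.38 / 201.60 = 4.16%.
Labor force participation rate = 201.60 / 339.81 = 59.33%.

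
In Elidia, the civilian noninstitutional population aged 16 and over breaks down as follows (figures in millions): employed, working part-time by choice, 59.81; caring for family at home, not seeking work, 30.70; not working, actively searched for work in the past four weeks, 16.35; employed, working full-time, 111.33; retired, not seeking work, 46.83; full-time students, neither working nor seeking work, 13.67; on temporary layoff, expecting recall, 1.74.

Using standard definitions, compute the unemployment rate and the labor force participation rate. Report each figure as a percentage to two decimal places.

Unemployment rate ≈ 9.56%; labor force participation rate ≈ 67.48%.

Employed = 59.81 + 111.33 = 171.14 million.
Unemployed = 16.35 + 1.74 = 18.09 million (jobless and actively searching, or on temporary layoff).
Labor force = 171.14 + 18.09 = 189.23 million.
Not in labor force = 30.70 + 46.83 + 13.67 = 91.20 million (those not working and not actively searching are outside the labor force).
Civilian working-age population = 189.23 + 91.20 = 280.43 million.
Unemployment rate = 18.09 / 189.23 = 9.56%.
Labor force participation rate = 189.23 / 280.43 = 67.48%.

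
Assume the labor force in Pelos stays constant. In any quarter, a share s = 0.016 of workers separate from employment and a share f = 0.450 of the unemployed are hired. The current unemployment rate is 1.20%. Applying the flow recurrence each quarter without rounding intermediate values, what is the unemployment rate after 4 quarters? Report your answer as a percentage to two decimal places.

Unemployment rate after four quarters ≈ 3.25%.

With a fixed labor force, u_{t+1} = u_t + s·(1−u_t) − f·u_t = u_t·(1−s−f) + s.
Here 1−s−f = 0.534 and s = 0.016.
u_1 = 0.012000 × 0.534 + 0.016 = 0.022408.
u_2 = 0.022408 × 0.534 + 0.016 = 0.027966.
u_3 = 0.027966 × 0.534 + 0.016 = 0.030934.
u_4 = 0.030934 × 0.534 + 0.016 = 0.032519.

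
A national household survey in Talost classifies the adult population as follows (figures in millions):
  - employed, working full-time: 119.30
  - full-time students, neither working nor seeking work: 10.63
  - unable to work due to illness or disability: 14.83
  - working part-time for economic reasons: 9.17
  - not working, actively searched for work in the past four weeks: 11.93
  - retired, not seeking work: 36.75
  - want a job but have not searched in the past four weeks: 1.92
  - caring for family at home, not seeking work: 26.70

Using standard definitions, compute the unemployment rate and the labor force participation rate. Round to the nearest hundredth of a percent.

Unemployment rate ≈ 8.50%; labor force participation rate ≈ 60.72%.

Employed = 119.30 + 9.17 = 128.47 million (anyone who worked, including part-time for economic reasons, counts as employed).
Unemployed = 11.93 million.
Labor force = 128.47 + 11.93 = 140.40 million.
Not in labor force = 10.63 + 14.83 + 36.75 + 1.92 + 26.70 = 90.83 million (those not working and not actively searching are outside the labor force — including those who want a job but have given up searching).
Civilian working-age population = 140.40 + 90.83 = 231.23 million.
Unemployment rate = 11.93 / 140.40 = 8.50%.
Labor force participation rate = 140.40 / 231.23 = 60.72%.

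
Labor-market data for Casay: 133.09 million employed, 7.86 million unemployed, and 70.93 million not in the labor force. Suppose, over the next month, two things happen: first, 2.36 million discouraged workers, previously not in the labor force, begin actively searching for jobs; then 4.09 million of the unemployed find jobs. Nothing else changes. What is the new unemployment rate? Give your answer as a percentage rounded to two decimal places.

New unemployment rate ≈ 4.28%.

Initially, labor force = 133.09 + 7.86 = 140.95 million, so u = 7.86/140.95 = 5.58%.
After the first change, unemployed and labor force both rise by 2.36 → E = 133.09, U = 10.22, labor force = 143.31 million.
After the second change, unemployed falls and employed rises by 4.09; labor force unchanged → E = 137.18, U = 6.13, labor force = 143.31 million.
New unemployment rate = 6.13 / 143.31 = 4.28%.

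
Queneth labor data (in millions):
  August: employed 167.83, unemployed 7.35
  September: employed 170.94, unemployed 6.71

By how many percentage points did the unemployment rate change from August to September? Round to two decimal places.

The unemployment rate changed by −0.42 percentage points.

August: labor force = 167.83 + 7.35 = 175.18; u = 7.35/175.18 = 4.20%.
September: labor force = 170.94 + 6.71 = 177.65; u = 6.71/177.65 = 3.78%.
Change = 3.78% − 4.20% = −0.42 pp.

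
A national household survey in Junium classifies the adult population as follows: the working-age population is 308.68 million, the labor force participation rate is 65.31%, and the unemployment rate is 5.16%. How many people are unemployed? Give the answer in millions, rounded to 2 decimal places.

Labor force = 0.6531 × 308.68 = 201.60 million.
Unemployed = 0.0516 × 201.60 ≈ 10.40 million.

About 10.40 million are unemployed.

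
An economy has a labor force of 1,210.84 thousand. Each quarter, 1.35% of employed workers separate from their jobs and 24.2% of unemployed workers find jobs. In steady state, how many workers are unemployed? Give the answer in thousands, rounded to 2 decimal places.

Steady-state unemployment rate u* = s/(s+f) = 1.35/(1.35+24.2) = 0.052838.
Unemployed = u* × labor force = 0.052838 × 1,210.84 ≈ 63.98 thousand.

About 63.98 thousand are unemployed in steady state.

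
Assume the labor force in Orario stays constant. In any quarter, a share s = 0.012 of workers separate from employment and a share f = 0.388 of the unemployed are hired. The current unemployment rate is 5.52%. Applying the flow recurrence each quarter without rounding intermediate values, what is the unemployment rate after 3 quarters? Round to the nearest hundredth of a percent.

Unemployment rate after three quarters ≈ 3.54%.

With a fixed labor force, u_{t+1} = u_t + s·(1−u_t) − f·u_t = u_t·(1−s−f) + s.
Here 1−s−f = 0.600 and s = 0.012.
u_1 = 0.055200 × 0.600 + 0.012 = 0.045120.
u_2 = 0.045120 × 0.600 + 0.012 = 0.039072.
u_3 = 0.039072 × 0.600 + 0.012 = 0.035443.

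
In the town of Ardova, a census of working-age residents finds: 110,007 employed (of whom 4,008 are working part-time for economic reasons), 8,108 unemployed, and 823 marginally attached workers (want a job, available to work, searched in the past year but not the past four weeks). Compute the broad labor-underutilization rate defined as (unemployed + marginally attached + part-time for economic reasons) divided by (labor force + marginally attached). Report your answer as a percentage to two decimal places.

Broad underutilization rate ≈ 10.88%.

Labor force = 110,007 + 8,108 = 118,115.
Numerator = 8,108 + 823 + 4,008 = 12,939.
Denominator = 118,115 + 823 = 118,938.
Broad rate = 12,939 / 118,938 = 10.88%.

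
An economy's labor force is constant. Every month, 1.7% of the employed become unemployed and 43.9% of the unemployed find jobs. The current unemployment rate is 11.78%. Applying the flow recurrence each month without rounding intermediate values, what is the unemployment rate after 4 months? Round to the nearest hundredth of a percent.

With a fixed labor force, u_{t+1} = u_t + s·(1−u_t) − f·u_t = u_t·(1−s−f) + s.
Here 1−s−f = 0.544 and s = 0.017.
u_1 = 0.117800 × 0.544 + 0.017 = 0.081083.
u_2 = 0.081083 × 0.544 + 0.017 = 0.061109.
u_3 = 0.061109 × 0.544 + 0.017 = 0.050243.
u_4 = 0.050243 × 0.544 + 0.017 = 0.044332.

Unemployment rate after four months ≈ 4.43%.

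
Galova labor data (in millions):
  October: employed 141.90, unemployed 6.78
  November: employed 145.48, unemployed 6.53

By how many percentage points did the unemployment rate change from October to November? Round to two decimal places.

The unemployment rate changed by −0.26 percentage points.

October: labor force = 141.90 + 6.78 = 148.68; u = 6.78/148.68 = 4.56%.
November: labor force = 145.48 + 6.53 = 152.01; u = 6.53/152.01 = 4.30%.
Change = 4.30% − 4.56% = −0.26 pp.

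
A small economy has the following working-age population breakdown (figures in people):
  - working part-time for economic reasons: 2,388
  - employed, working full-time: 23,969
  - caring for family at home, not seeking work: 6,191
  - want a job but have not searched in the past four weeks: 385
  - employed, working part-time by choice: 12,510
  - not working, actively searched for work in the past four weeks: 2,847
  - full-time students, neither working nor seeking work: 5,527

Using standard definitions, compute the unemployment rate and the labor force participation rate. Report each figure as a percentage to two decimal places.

Unemployment rate ≈ 6.83%; labor force participation rate ≈ 77.51%.

Employed = 2,388 + 23,969 + 12,510 = 38,867 (anyone who worked, including part-time for economic reasons, counts as employed).
Unemployed = 2,847.
Labor force = 38,867 + 2,847 = 41,714.
Not in labor force = 6,191 + 385 + 5,527 = 12,103 (those not working and not actively searching are outside the labor force — including those who want a job but have given up searching).
Civilian working-age population = 41,714 + 12,103 = 53,817.
Unemployment rate = 2,847 / 41,714 = 6.83%.
Labor force participation rate = 41,714 / 53,817 = 77.51%.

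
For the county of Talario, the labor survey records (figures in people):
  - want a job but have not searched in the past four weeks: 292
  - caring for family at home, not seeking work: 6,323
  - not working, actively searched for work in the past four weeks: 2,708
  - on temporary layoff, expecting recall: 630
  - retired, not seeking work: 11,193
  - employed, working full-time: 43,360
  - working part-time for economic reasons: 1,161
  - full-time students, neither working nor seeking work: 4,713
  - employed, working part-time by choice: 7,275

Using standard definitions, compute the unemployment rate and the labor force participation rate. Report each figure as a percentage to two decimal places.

Employed = 43,360 + 1,161 + 7,275 = 51,796 (anyone who worked, including part-time for economic reasons, counts as employed).
Unemployed = 2,708 + 630 = 3,338 (jobless and actively searching, or on temporary layoff).
Labor force = 51,796 + 3,338 = 55,134.
Not in labor force = 292 + 6,323 + 11,193 + 4,713 = 22,521 (those not working and not actively searching are outside the labor force — including those who want a job but have given up searching).
Civilian working-age population = 55,134 + 22,521 = 77,655.
Unemployment rate = 3,338 / 55,134 = 6.05%.
Labor force participation rate = 55,134 / 77,655 = 71.00%.

Unemployment rate ≈ 6.05%; labor force participation rate ≈ 71.00%.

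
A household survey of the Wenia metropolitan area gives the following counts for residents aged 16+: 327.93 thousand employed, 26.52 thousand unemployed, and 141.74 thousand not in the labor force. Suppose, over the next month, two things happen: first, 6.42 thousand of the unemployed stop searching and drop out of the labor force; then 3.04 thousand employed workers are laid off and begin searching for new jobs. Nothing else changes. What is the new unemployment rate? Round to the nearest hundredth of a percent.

New unemployment rate ≈ 6.65%.

Initially, labor force = 327.93 + 26.52 = 354.45 thousand, so u = 26.52/354.45 = 7.48%.
After the first change, unemployed and labor force both fall by 6.42 → E = 327.93, U = 20.10, labor force = 348.03 thousand.
After the second change, employed falls and unemployed rises by 3.04; labor force unchanged → E = 324.89, U = 23.14, labor force = 348.03 thousand.
New unemployment rate = 23.14 / 348.03 = 6.65%.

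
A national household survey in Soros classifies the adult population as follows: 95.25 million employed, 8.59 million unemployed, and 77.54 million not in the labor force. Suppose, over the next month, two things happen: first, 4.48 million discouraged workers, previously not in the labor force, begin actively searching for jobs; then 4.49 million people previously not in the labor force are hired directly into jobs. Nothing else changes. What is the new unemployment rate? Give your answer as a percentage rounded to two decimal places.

Initially, labor force = 95.25 + 8.59 = 103.84 million, so u = 8.59/103.84 = 8.27%.
After the first change, unemployed and labor force both rise by 4.48 → E = 95.25, U = 13.07, labor force = 108.32 million.
After the second change, employed and labor force both rise by 4.49; unemployed unchanged → E = 99.74, U = 13.07, labor force = 112.81 million.
New unemployment rate = 13.07 / 112.81 = 11.59%.

New unemployment rate ≈ 11.59%.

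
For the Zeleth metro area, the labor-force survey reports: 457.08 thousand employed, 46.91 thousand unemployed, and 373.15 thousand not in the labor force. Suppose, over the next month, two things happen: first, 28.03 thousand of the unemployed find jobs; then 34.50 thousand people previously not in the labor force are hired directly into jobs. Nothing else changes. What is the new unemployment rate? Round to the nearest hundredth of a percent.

Initially, labor force = 457.08 + 46.91 = 503.99 thousand, so u = 46.91/503.99 = 9.31%.
After the first change, unemployed falls and employed rises by 28.03; labor force unchanged → E = 485.11, U = 18.88, labor force = 503.99 thousand.
After the second change, employed and labor force both rise by 34.50; unemployed unchanged → E = 519.61, U = 18.88, labor force = 538.49 thousand.
New unemployment rate = 18.88 / 538.49 = 3.51%.

New unemployment rate ≈ 3.51%.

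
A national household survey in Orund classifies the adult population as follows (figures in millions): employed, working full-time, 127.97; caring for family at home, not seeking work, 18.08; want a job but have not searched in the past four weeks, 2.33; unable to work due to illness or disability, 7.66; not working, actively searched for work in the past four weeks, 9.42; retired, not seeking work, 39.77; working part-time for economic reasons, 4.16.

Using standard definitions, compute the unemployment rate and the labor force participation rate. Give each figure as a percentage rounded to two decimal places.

Unemployment rate ≈ 6.65%; labor force participation rate ≈ 67.60%.

Employed = 127.97 + 4.16 = 132.13 million (anyone who worked, including part-time for economic reasons, counts as employed).
Unemployed = 9.42 million.
Labor force = 132.13 + 9.42 = 141.55 million.
Not in labor force = 18.08 + 2.33 + 7.66 + 39.77 = 67.84 million (those not working and not actively searching are outside the labor force — including those who want a job but have given up searching).
Civilian working-age population = 141.55 + 67.84 = 209.39 million.
Unemployment rate = 9.42 / 141.55 = 6.65%.
Labor force participation rate = 141.55 / 209.39 = 67.60%.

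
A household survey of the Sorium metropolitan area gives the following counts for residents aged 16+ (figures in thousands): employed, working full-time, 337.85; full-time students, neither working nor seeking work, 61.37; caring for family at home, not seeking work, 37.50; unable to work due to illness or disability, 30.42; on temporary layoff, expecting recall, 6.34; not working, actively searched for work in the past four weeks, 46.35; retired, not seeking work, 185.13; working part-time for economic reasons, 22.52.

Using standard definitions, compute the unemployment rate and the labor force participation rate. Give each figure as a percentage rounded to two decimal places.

Unemployment rate ≈ 12.76%; labor force participation rate ≈ 56.78%.

Employed = 337.85 + 22.52 = 360.37 thousand (anyone who worked, including part-time for economic reasons, counts as employed).
Unemployed = 6.34 + 46.35 = 52.69 thousand (jobless and actively searching, or on temporary layoff).
Labor force = 360.37 + 52.69 = 413.06 thousand.
Not in labor force = 61.37 + 37.50 + 30.42 + 185.13 = 314.42 thousand (those not working and not actively searching are outside the labor force).
Civilian working-age population = 413.06 + 314.42 = 727.48 thousand.
Unemployment rate = 52.69 / 413.06 = 12.76%.
Labor force participation rate = 413.06 / 727.48 = 56.78%.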